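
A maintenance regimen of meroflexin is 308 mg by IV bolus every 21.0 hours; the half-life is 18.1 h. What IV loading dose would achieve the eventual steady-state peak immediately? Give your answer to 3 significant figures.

557 mg

k = ln 2 / 18.1 = 0.03830 h⁻¹
Accumulation ratio R = 1 / (1 − e^(−kτ)) = 1 / (1 − e^(−0.03830×21.0)) = 1 / (1 − 0.4474) = 1.810
Loading dose = maintenance dose × R = 308 × 1.810 ≈ 557 mg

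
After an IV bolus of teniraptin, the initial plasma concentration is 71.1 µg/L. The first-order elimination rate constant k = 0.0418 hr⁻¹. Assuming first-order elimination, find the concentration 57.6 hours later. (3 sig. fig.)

C(t) = C₀ e^(−kt) = 71.1 × e^(−0.04180 × 57.6) = 71.1 × e^(−2.408) = 71.1 × 0.09002 ≈ 6.40 µg/L

6.40 µg/L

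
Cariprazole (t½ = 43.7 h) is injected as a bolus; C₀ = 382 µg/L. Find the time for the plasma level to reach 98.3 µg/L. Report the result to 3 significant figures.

k = ln 2 / 43.7 = 0.01586 h⁻¹
C(t) = C₀ e^(−kt)  ⇒  t = ln(C₀/C) / k
t = ln(382/98.3) / 0.01586 = 1.357 / 0.01586 ≈ 85.6 hours

85.6 hours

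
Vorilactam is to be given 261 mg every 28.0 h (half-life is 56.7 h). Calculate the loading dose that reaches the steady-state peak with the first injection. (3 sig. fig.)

k = ln 2 / 56.7 = 0.01222 h⁻¹
Accumulation ratio R = 1 / (1 − e^(−kτ)) = 1 / (1 − e^(−0.01222×28.0)) = 1 / (1 − 0.7101) = 3.450
Loading dose = maintenance dose × R = 261 × 3.450 ≈ 900 mg

900 mg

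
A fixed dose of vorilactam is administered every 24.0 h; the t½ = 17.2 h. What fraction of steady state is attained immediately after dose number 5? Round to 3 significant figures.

k = ln 2 / 17.2 = 0.04030 h⁻¹
f_n = 1 − e^(−nkτ) = 1 − e^(−5 × 0.04030 × 24.0) = 1 − e^(−4.836) = 1 − 0.007939 ≈ 0.992

0.992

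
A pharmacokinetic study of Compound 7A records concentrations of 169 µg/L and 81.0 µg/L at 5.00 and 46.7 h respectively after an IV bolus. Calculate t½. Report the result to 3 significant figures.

39.3 hours

k = ln(C₁/C₂) / (t₂ − t₁) = ln(169/81.0) / (46.7 − 5.00)
  = 0.7354 / 41.70 = 0.01764 h⁻¹
t½ = ln 2 / k = ln 2 / 0.01764 ≈ 39.3 hours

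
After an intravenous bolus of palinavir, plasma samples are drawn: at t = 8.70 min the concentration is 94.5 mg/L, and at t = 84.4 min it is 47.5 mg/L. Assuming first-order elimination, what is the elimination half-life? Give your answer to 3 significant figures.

76.3 minutes

k = ln(C₁/C₂) / (t₂ − t₁) = ln(94.5/47.5) / (84.4 − 8.70)
  = 0.6879 / 75.70 = 0.009087 min⁻¹
t½ = ln 2 / k = ln 2 / 0.009087 ≈ 76.3 minutes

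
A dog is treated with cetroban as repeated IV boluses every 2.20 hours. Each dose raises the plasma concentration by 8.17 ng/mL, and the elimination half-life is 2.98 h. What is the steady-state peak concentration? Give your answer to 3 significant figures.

20.4 ng/mL

k = ln 2 / 2.98 = 0.2326 h⁻¹
Fraction remaining after one interval: e^(−kτ) = e^(−0.2326 × 2.20) = 0.5995
R = 1 / (1 − 0.5995) = 2.497
Css,max = 8.17 × 2.497 ≈ 20.4 ng/mL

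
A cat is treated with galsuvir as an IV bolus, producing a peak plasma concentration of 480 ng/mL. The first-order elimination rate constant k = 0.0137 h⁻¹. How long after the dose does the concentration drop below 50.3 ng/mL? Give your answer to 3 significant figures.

165 hours

C(t) = C₀ e^(−kt)  ⇒  t = ln(C₀/C) / k
t = ln(480/50.3) / 0.01370 = 2.256 / 0.01370 ≈ 165 hours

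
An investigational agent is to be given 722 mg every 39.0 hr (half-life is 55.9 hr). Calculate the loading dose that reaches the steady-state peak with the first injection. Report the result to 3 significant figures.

k = ln 2 / 55.9 = 0.01240 hr⁻¹
Accumulation ratio R = 1 / (1 − e^(−kτ)) = 1 / (1 − e^(−0.01240×39.0)) = 1 / (1 − 0.6166) = 2.608
Loading dose = maintenance dose × R = 722 × 2.608 ≈ 1880 mg

1880 mg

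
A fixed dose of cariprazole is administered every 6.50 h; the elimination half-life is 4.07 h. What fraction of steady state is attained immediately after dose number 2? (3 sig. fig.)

k = ln 2 / 4.07 = 0.1703 h⁻¹
f_n = 1 − e^(−nkτ) = 1 − e^(−2 × 0.1703 × 6.50) = 1 − e^(−2.214) = 1 − 0.1093 ≈ 0.891

0.891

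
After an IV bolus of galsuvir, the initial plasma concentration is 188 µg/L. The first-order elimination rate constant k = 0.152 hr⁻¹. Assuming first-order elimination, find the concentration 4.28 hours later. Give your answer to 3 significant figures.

C(t) = C₀ e^(−kt) = 188 × e^(−0.1520 × 4.28) = 188 × e^(−0.6506) = 188 × 0.5218 ≈ 98.1 µg/L

98.1 µg/L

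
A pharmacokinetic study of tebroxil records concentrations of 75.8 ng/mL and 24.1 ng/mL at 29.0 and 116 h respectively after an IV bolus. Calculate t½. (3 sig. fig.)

k = ln(C₁/C₂) / (t₂ − t₁) = ln(75.8/24.1) / (116 − 29.0)
  = 1.146 / 87.00 = 0.01317 h⁻¹
t½ = ln 2 / k = ln 2 / 0.01317 ≈ 52.6 hours

52.6 hours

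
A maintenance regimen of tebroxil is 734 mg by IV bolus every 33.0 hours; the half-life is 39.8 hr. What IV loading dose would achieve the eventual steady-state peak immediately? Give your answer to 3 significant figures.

1680 mg

k = ln 2 / 39.8 = 0.01742 hr⁻¹
Accumulation ratio R = 1 / (1 − e^(−kτ)) = 1 / (1 − e^(−0.01742×33.0)) = 1 / (1 − 0.5629) = 2.288
Loading dose = maintenance dose × R = 734 × 2.288 ≈ 1680 mg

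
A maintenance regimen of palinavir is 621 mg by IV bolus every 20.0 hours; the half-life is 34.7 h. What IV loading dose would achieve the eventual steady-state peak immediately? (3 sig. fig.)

1890 mg

k = ln 2 / 34.7 = 0.01998 h⁻¹
Accumulation ratio R = 1 / (1 − e^(−kτ)) = 1 / (1 − e^(−0.01998×20.0)) = 1 / (1 − 0.6706) = 3.036
Loading dose = maintenance dose × R = 621 × 3.036 ≈ 1890 mg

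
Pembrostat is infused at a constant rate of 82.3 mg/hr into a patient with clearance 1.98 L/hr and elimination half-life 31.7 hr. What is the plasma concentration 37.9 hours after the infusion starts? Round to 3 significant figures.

23.4 mg/L

Css = rate / CL = 82.3 / 1.98 = 41.57 mg/L
k = ln 2 / 31.7 = 0.02187 hr⁻¹
C(t) = Css (1 − e^(−kt)) = 41.57 × (1 − e^(−0.8287)) = 41.57 × 0.5634 ≈ 23.4 mg/L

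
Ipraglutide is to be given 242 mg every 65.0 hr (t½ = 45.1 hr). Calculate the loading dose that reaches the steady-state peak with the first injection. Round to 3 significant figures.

383 mg

k = ln 2 / 45.1 = 0.01537 hr⁻¹
Accumulation ratio R = 1 / (1 − e^(−kτ)) = 1 / (1 − e^(−0.01537×65.0)) = 1 / (1 − 0.3683) = 1.583
Loading dose = maintenance dose × R = 242 × 1.583 ≈ 383 mg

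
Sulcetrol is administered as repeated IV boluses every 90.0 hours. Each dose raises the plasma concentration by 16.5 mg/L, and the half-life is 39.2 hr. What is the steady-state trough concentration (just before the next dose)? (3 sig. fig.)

4.22 mg/L

k = ln 2 / 39.2 = 0.01768 hr⁻¹
Fraction remaining after one interval: e^(−kτ) = e^(−0.01768 × 90.0) = 0.2036
R = 1 / (1 − 0.2036) = 1.256
Css,max = 16.5 × 1.256 = 20.72 mg/L
Css,min = Css,max × e^(−kτ) = 20.72 × 0.2036 ≈ 4.22 mg/L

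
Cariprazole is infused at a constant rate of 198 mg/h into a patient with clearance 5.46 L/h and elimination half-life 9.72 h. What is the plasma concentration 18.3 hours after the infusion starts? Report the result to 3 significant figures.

Css = rate / CL = 198 / 5.46 = 36.26 µg/mL
k = ln 2 / 9.72 = 0.07131 h⁻¹
C(t) = Css (1 − e^(−kt)) = 36.26 × (1 − e^(−1.305)) = 36.26 × 0.7288 ≈ 26.4 µg/mL

26.4 µg/mL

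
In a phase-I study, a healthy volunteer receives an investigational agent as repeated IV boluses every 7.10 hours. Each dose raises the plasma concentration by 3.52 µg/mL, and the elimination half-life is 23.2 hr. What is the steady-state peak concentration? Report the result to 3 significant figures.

k = ln 2 / 23.2 = 0.02988 hr⁻¹
Fraction remaining after one interval: e^(−kτ) = e^(−0.02988 × 7.10) = 0.8089
R = 1 / (1 − 0.8089) = 5.232
Css,max = 3.52 × 5.232 ≈ 18.4 µg/mL

18.4 µg/mL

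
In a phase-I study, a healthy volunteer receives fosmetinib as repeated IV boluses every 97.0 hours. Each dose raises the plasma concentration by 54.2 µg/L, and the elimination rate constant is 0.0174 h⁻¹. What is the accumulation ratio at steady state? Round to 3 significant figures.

1.23

Fraction remaining after one interval: e^(−kτ) = e^(−0.01740 × 97.0) = 0.1849
R = 1 / (1 − 0.1849) = 1 / 0.8151 ≈ 1.23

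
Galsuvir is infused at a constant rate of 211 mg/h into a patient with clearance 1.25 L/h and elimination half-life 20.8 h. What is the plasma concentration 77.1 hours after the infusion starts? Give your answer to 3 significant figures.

Css = rate / CL = 211 / 1.25 = 168.8 µg/mL
k = ln 2 / 20.8 = 0.03332 h⁻¹
C(t) = Css (1 − e^(−kt)) = 168.8 × (1 − e^(−2.569)) = 168.8 × 0.9234 ≈ 156 µg/mL

156 µg/mL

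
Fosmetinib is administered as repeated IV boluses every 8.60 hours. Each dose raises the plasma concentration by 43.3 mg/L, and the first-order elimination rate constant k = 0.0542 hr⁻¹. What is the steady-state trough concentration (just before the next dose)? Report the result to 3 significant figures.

Fraction remaining after one interval: e^(−kτ) = e^(−0.05420 × 8.60) = 0.6274
R = 1 / (1 − 0.6274) = 2.684
Css,max = 43.3 × 2.684 = 116.2 mg/L
Css,min = Css,max × e^(−kτ) = 116.2 × 0.6274 ≈ 72.9 mg/L

72.9 mg/L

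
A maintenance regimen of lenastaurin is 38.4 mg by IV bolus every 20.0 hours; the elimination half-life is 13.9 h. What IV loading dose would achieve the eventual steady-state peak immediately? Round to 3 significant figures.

k = ln 2 / 13.9 = 0.04987 h⁻¹
Accumulation ratio R = 1 / (1 − e^(−kτ)) = 1 / (1 − e^(−0.04987×20.0)) = 1 / (1 − 0.3689) = 1.584
Loading dose = maintenance dose × R = 38.4 × 1.584 ≈ 60.8 mg

60.8 mg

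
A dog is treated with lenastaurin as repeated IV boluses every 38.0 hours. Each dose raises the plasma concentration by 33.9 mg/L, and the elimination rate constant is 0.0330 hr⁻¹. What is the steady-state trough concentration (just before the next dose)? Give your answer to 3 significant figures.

13.5 mg/L

Fraction remaining after one interval: e^(−kτ) = e^(−0.03300 × 38.0) = 0.2854
R = 1 / (1 − 0.2854) = 1.399
Css,max = 33.9 × 1.399 = 47.44 mg/L
Css,min = Css,max × e^(−kτ) = 47.44 × 0.2854 ≈ 13.5 mg/L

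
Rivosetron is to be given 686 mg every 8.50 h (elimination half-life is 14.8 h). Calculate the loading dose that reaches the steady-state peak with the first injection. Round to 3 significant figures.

2090 mg

k = ln 2 / 14.8 = 0.04683 h⁻¹
Accumulation ratio R = 1 / (1 − e^(−kτ)) = 1 / (1 − e^(−0.04683×8.50)) = 1 / (1 − 0.6716) = 3.045
Loading dose = maintenance dose × R = 686 × 3.045 ≈ 2090 mg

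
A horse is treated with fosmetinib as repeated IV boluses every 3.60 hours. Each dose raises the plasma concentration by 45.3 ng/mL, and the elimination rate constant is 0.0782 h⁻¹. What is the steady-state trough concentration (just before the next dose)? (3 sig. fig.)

Fraction remaining after one interval: e^(−kτ) = e^(−0.07820 × 3.60) = 0.7546
R = 1 / (1 − 0.7546) = 4.076
Css,max = 45.3 × 4.076 = 184.6 ng/mL
Css,min = Css,max × e^(−kτ) = 184.6 × 0.7546 ≈ 139 ng/mL

139 ng/mL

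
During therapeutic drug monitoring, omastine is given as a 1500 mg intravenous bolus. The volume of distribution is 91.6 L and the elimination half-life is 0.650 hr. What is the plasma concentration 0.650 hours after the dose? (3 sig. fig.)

8.19 µg/mL

C₀ = dose / V = 1500 / 91.6 = 16.38 µg/mL
k = ln 2 / 0.650 = 1.066 hr⁻¹
C(t) = C₀ e^(−kt) = 16.38 × e^(−1.066 × 0.650) = 16.38 × e^(−0.6931) = 16.38 × 0.5000 ≈ 8.19 µg/mL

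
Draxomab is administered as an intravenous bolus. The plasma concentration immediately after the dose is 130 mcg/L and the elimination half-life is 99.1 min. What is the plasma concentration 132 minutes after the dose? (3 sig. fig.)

k = ln 2 / 99.1 = 0.006994 min⁻¹
132 min is 1.332 half-lives, so C = 130 × (1/2)^1.332 = 130 × 0.3972 ≈ 51.6 mcg/L

51.6 mcg/L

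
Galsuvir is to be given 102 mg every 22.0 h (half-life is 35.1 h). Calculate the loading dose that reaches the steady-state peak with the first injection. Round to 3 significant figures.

k = ln 2 / 35.1 = 0.01975 h⁻¹
Accumulation ratio R = 1 / (1 − e^(−kτ)) = 1 / (1 − e^(−0.01975×22.0)) = 1 / (1 − 0.6476) = 2.838
Loading dose = maintenance dose × R = 102 × 2.838 ≈ 289 mg

289 mg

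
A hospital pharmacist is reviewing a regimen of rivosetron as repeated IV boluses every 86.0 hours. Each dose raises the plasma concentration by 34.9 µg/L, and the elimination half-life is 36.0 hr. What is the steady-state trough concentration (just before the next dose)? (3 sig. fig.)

8.24 µg/L

k = ln 2 / 36.0 = 0.01925 hr⁻¹
Fraction remaining after one interval: e^(−kτ) = e^(−0.01925 × 86.0) = 0.1909
R = 1 / (1 − 0.1909) = 1.236
Css,max = 34.9 × 1.236 = 43.14 µg/L
Css,min = Css,max × e^(−kτ) = 43.14 × 0.1909 ≈ 8.24 µg/L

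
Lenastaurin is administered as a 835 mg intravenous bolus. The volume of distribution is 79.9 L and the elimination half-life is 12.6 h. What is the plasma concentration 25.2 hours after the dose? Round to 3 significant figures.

2.61 mg/L

C₀ = dose / V = 835 / 79.9 = 10.45 mg/L
k = ln 2 / 12.6 = 0.05501 h⁻¹
C(t) = C₀ e^(−kt) = 10.45 × e^(−0.05501 × 25.2) = 10.45 × e^(−1.386) = 10.45 × 0.2500 ≈ 2.61 mg/L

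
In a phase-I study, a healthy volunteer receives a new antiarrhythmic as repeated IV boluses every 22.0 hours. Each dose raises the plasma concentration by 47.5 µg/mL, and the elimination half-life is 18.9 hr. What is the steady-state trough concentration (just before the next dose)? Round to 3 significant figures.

k = ln 2 / 18.9 = 0.03667 hr⁻¹
Fraction remaining after one interval: e^(−kτ) = e^(−0.03667 × 22.0) = 0.4463
R = 1 / (1 − 0.4463) = 1.806
Css,max = 47.5 × 1.806 = 85.78 µg/mL
Css,min = Css,max × e^(−kτ) = 85.78 × 0.4463 ≈ 38.3 µg/mL

38.3 µg/mL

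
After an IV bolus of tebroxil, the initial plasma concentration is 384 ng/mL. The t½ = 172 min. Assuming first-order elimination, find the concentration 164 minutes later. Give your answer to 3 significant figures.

198 ng/mL

k = ln 2 / 172 = 0.004030 min⁻¹
C(t) = C₀ e^(−kt) = 384 × e^(−0.004030 × 164) = 384 × e^(−0.6609) = 384 × 0.5164 ≈ 198 ng/mL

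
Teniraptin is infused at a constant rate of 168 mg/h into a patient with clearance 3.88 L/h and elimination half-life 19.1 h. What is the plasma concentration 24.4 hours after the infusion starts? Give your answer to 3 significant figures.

25.4 µg/mL

Css = rate / CL = 168 / 3.88 = 43.30 µg/mL
k = ln 2 / 19.1 = 0.03629 h⁻¹
C(t) = Css (1 − e^(−kt)) = 43.30 × (1 − e^(−0.8855)) = 43.30 × 0.5875 ≈ 25.4 µg/mL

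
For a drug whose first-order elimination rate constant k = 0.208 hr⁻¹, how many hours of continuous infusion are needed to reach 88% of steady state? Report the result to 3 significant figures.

10.2 hours

f = 1 − e^(−kt)  ⇒  t = −ln(1 − f) / k
t = −ln(1 − 0.88) / 0.2080 = 2.120 / 0.2080 ≈ 10.2 hours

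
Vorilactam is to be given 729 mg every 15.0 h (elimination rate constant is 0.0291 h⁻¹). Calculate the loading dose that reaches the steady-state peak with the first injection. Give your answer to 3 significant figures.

Accumulation ratio R = 1 / (1 − e^(−kτ)) = 1 / (1 − e^(−0.02910×15.0)) = 1 / (1 − 0.6463) = 2.827
Loading dose = maintenance dose × R = 729 × 2.827 ≈ 2060 mg

2060 mg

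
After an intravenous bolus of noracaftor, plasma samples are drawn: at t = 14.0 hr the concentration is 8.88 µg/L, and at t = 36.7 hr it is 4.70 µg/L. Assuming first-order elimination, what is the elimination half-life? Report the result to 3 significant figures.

24.7 hours

k = ln(C₁/C₂) / (t₂ − t₁) = ln(8.88/4.70) / (36.7 − 14.0)
  = 0.6362 / 22.70 = 0.02803 hr⁻¹
t½ = ln 2 / k = ln 2 / 0.02803 ≈ 24.7 hours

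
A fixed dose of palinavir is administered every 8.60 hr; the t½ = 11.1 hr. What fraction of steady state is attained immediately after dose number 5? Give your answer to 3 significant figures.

k = ln 2 / 11.1 = 0.06245 hr⁻¹
f_n = 1 − e^(−nkτ) = 1 − e^(−5 × 0.06245 × 8.60) = 1 − e^(−2.685) = 1 − 0.06821 ≈ 0.932

0.932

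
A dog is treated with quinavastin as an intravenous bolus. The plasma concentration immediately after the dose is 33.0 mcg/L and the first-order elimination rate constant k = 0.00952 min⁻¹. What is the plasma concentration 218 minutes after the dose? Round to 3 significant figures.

C(t) = C₀ e^(−kt) = 33.0 × e^(−0.009520 × 218) = 33.0 × e^(−2.075) = 33.0 × 0.1255 ≈ 4.14 mcg/L

4.14 mcg/L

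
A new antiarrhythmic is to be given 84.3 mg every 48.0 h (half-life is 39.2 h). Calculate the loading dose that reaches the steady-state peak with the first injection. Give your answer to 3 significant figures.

147 mg

k = ln 2 / 39.2 = 0.01768 h⁻¹
Accumulation ratio R = 1 / (1 − e^(−kτ)) = 1 / (1 − e^(−0.01768×48.0)) = 1 / (1 − 0.4279) = 1.748
Loading dose = maintenance dose × R = 84.3 × 1.748 ≈ 147 mg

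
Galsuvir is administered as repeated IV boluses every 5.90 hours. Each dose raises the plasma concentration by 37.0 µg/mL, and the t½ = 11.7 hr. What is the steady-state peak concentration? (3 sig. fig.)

125 µg/mL

k = ln 2 / 11.7 = 0.05924 hr⁻¹
Fraction remaining after one interval: e^(−kτ) = e^(−0.05924 × 5.90) = 0.7050
R = 1 / (1 − 0.7050) = 3.390
Css,max = 37.0 × 3.390 ≈ 125 µg/mL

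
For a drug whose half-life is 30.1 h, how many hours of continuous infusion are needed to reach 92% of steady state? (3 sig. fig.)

k = ln 2 / 30.1 = 0.02303 h⁻¹
f = 1 − e^(−kt)  ⇒  t = −ln(1 − f) / k
t = −ln(1 − 0.92) / 0.02303 = 2.526 / 0.02303 ≈ 110 hours

110 hours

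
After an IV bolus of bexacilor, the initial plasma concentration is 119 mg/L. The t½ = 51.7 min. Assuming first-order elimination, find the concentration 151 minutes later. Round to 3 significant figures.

15.7 mg/L

k = ln 2 / 51.7 = 0.01341 min⁻¹
151 min is 2.921 half-lives, so C = 119 × (1/2)^2.921 = 119 × 0.1321 ≈ 15.7 mg/L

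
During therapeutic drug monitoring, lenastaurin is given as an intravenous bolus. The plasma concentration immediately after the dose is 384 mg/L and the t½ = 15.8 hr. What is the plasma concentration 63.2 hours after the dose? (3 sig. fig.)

k = ln 2 / 15.8 = 0.04387 hr⁻¹
C(t) = C₀ e^(−kt) = 384 × e^(−0.04387 × 63.2) = 384 × e^(−2.773) = 384 × 0.06250 ≈ 24.0 mg/L

24.0 mg/L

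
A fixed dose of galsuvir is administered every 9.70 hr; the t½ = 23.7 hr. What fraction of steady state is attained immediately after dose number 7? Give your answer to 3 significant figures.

k = ln 2 / 23.7 = 0.02925 hr⁻¹
f_n = 1 − e^(−nkτ) = 1 − e^(−7 × 0.02925 × 9.70) = 1 − e^(−1.986) = 1 − 0.1373 ≈ 0.863

0.863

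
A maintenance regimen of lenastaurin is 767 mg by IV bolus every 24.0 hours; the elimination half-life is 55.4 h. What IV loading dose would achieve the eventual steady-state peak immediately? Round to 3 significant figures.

k = ln 2 / 55.4 = 0.01251 h⁻¹
Accumulation ratio R = 1 / (1 − e^(−kτ)) = 1 / (1 − e^(−0.01251×24.0)) = 1 / (1 − 0.7406) = 3.855
Loading dose = maintenance dose × R = 767 × 3.855 ≈ 2960 mg

2960 mg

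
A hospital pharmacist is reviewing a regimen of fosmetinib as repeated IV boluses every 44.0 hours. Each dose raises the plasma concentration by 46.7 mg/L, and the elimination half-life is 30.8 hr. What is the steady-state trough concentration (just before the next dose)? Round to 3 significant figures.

k = ln 2 / 30.8 = 0.02250 hr⁻¹
Fraction remaining after one interval: e^(−kτ) = e^(−0.02250 × 44.0) = 0.3715
R = 1 / (1 − 0.3715) = 1.591
Css,max = 46.7 × 1.591 = 74.30 mg/L
Css,min = Css,max × e^(−kτ) = 74.30 × 0.3715 ≈ 27.6 mg/L

27.6 mg/L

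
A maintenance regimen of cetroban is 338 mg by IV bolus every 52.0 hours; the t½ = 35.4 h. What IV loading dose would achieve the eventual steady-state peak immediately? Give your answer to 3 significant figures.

529 mg

k = ln 2 / 35.4 = 0.01958 h⁻¹
Accumulation ratio R = 1 / (1 − e^(−kτ)) = 1 / (1 − e^(−0.01958×52.0)) = 1 / (1 − 0.3613) = 1.566
Loading dose = maintenance dose × R = 338 × 1.566 ≈ 529 mg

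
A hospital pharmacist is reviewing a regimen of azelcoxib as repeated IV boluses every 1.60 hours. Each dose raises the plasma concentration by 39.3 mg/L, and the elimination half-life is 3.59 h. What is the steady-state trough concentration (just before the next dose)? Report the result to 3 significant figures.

109 mg/L

k = ln 2 / 3.59 = 0.1931 h⁻¹
Fraction remaining after one interval: e^(−kτ) = e^(−0.1931 × 1.60) = 0.7342
R = 1 / (1 − 0.7342) = 3.763
Css,max = 39.3 × 3.763 = 147.9 mg/L
Css,min = Css,max × e^(−kτ) = 147.9 × 0.7342 ≈ 109 mg/L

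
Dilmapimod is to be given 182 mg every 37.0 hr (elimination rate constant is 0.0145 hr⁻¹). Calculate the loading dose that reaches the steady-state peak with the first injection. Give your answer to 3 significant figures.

Accumulation ratio R = 1 / (1 − e^(−kτ)) = 1 / (1 − e^(−0.01450×37.0)) = 1 / (1 − 0.5848) = 2.408
Loading dose = maintenance dose × R = 182 × 2.408 ≈ 438 mg

438 mg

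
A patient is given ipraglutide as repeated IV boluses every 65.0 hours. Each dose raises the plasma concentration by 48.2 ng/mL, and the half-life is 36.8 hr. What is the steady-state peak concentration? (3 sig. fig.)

k = ln 2 / 36.8 = 0.01884 hr⁻¹
Fraction remaining after one interval: e^(−kτ) = e^(−0.01884 × 65.0) = 0.2940
R = 1 / (1 − 0.2940) = 1.416
Css,max = 48.2 × 1.416 ≈ 68.3 ng/mL

68.3 ng/mL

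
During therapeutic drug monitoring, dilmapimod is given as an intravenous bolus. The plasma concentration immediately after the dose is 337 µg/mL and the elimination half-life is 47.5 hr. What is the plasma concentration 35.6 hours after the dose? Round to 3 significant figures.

200 µg/mL

k = ln 2 / 47.5 = 0.01459 hr⁻¹
C(t) = C₀ e^(−kt) = 337 × e^(−0.01459 × 35.6) = 337 × e^(−0.5195) = 337 × 0.5948 ≈ 200 µg/mL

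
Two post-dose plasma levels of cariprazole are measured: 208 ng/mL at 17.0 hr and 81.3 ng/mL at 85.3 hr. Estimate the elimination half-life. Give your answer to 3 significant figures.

k = ln(C₁/C₂) / (t₂ − t₁) = ln(208/81.3) / (85.3 − 17.0)
  = 0.9394 / 68.30 = 0.01375 hr⁻¹
t½ = ln 2 / k = ln 2 / 0.01375 ≈ 50.4 hours

50.4 hours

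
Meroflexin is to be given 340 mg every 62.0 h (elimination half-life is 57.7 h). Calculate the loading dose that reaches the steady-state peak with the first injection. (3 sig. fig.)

k = ln 2 / 57.7 = 0.01201 h⁻¹
Accumulation ratio R = 1 / (1 − e^(−kτ)) = 1 / (1 − e^(−0.01201×62.0)) = 1 / (1 − 0.4748) = 1.904
Loading dose = maintenance dose × R = 340 × 1.904 ≈ 647 mg

647 mg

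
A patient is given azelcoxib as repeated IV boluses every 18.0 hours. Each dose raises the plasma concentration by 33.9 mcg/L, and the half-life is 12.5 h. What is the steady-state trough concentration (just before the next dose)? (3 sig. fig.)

k = ln 2 / 12.5 = 0.05545 h⁻¹
Fraction remaining after one interval: e^(−kτ) = e^(−0.05545 × 18.0) = 0.3686
R = 1 / (1 − 0.3686) = 1.584
Css,max = 33.9 × 1.584 = 53.69 mcg/L
Css,min = Css,max × e^(−kτ) = 53.69 × 0.3686 ≈ 19.8 mcg/L

19.8 mcg/L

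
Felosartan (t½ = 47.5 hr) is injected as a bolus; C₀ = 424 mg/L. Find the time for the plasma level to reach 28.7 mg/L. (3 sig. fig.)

185 hours

k = ln 2 / 47.5 = 0.01459 hr⁻¹
C(t) = C₀ e^(−kt)  ⇒  t = ln(C₀/C) / k
t = ln(424/28.7) / 0.01459 = 2.693 / 0.01459 ≈ 185 hours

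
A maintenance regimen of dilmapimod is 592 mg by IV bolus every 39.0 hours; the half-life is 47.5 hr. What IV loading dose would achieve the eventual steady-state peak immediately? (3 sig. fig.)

k = ln 2 / 47.5 = 0.01459 hr⁻¹
Accumulation ratio R = 1 / (1 − e^(−kτ)) = 1 / (1 − e^(−0.01459×39.0)) = 1 / (1 − 0.5660) = 2.304
Loading dose = maintenance dose × R = 592 × 2.304 ≈ 1360 mg

1360 mg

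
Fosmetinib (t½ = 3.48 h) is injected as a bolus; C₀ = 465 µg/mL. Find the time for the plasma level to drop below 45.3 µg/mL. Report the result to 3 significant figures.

k = ln 2 / 3.48 = 0.1992 h⁻¹
C(t) = C₀ e^(−kt)  ⇒  t = ln(C₀/C) / k
t = ln(465/45.3) / 0.1992 = 2.329 / 0.1992 ≈ 11.7 hours

11.7 hours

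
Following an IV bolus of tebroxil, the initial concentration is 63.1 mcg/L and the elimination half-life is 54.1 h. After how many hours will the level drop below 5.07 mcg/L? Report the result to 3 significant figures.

197 hours

k = ln 2 / 54.1 = 0.01281 h⁻¹
C(t) = C₀ e^(−kt)  ⇒  t = ln(C₀/C) / k
t = ln(63.1/5.07) / 0.01281 = 2.521 / 0.01281 ≈ 197 hours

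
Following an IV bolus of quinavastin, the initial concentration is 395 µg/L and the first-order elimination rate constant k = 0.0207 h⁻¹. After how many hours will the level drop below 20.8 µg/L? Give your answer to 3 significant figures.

C(t) = C₀ e^(−kt)  ⇒  t = ln(C₀/C) / k
t = ln(395/20.8) / 0.02070 = 2.944 / 0.02070 ≈ 142 hours

142 hours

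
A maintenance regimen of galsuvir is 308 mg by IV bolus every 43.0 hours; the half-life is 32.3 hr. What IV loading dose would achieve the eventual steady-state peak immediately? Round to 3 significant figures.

511 mg

k = ln 2 / 32.3 = 0.02146 hr⁻¹
Accumulation ratio R = 1 / (1 − e^(−kτ)) = 1 / (1 − e^(−0.02146×43.0)) = 1 / (1 − 0.3974) = 1.660
Loading dose = maintenance dose × R = 308 × 1.660 ≈ 511 mg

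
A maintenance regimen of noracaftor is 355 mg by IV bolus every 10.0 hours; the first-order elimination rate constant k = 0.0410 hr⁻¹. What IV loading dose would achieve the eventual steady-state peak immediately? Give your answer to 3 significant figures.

Accumulation ratio R = 1 / (1 − e^(−kτ)) = 1 / (1 − e^(−0.04100×10.0)) = 1 / (1 − 0.6637) = 2.973
Loading dose = maintenance dose × R = 355 × 2.973 ≈ 1060 mg

1060 mg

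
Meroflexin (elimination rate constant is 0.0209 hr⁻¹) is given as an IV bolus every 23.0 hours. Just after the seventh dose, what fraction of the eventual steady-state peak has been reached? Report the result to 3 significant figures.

0.965

f_n = 1 − e^(−nkτ) = 1 − e^(−7 × 0.02090 × 23.0) = 1 − e^(−3.365) = 1 − 0.03457 ≈ 0.965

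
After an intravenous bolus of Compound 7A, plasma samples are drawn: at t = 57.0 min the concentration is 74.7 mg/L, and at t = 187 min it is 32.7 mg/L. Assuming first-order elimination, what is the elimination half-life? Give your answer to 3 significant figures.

109 minutes

k = ln(C₁/C₂) / (t₂ − t₁) = ln(74.7/32.7) / (187 − 57.0)
  = 0.8261 / 130.0 = 0.006355 min⁻¹
t½ = ln 2 / k = ln 2 / 0.006355 ≈ 109 minutes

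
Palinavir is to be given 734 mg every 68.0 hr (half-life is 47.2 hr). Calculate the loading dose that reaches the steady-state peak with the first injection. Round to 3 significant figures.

1160 mg

k = ln 2 / 47.2 = 0.01469 hr⁻¹
Accumulation ratio R = 1 / (1 − e^(−kτ)) = 1 / (1 − e^(−0.01469×68.0)) = 1 / (1 − 0.3684) = 1.583
Loading dose = maintenance dose × R = 734 × 1.583 ≈ 1160 mg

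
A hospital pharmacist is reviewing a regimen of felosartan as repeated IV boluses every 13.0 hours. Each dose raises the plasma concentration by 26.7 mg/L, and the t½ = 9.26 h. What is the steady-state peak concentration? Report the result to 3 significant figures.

k = ln 2 / 9.26 = 0.07485 h⁻¹
Fraction remaining after one interval: e^(−kτ) = e^(−0.07485 × 13.0) = 0.3779
R = 1 / (1 − 0.3779) = 1.607
Css,max = 26.7 × 1.607 ≈ 42.9 mg/L

42.9 mg/L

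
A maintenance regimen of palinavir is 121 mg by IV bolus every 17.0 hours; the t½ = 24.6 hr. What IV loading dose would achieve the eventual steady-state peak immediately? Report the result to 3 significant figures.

k = ln 2 / 24.6 = 0.02818 hr⁻¹
Accumulation ratio R = 1 / (1 − e^(−kτ)) = 1 / (1 − e^(−0.02818×17.0)) = 1 / (1 − 0.6194) = 2.627
Loading dose = maintenance dose × R = 121 × 2.627 ≈ 318 mg

318 mg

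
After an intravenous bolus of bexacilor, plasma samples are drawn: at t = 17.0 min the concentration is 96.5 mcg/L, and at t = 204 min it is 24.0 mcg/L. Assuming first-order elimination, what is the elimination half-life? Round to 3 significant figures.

k = ln(C₁/C₂) / (t₂ − t₁) = ln(96.5/24.0) / (204 − 17.0)
  = 1.391 / 187.0 = 0.007441 min⁻¹
t½ = ln 2 / k = ln 2 / 0.007441 ≈ 93.2 minutes

93.2 minutes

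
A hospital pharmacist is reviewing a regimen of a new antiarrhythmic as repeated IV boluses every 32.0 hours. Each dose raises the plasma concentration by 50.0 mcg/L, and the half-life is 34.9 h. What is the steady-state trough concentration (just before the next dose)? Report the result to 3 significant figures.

56.3 mcg/L

k = ln 2 / 34.9 = 0.01986 h⁻¹
Fraction remaining after one interval: e^(−kτ) = e^(−0.01986 × 32.0) = 0.5296
R = 1 / (1 − 0.5296) = 2.126
Css,max = 50.0 × 2.126 = 106.3 mcg/L
Css,min = Css,max × e^(−kτ) = 106.3 × 0.5296 ≈ 56.3 mcg/L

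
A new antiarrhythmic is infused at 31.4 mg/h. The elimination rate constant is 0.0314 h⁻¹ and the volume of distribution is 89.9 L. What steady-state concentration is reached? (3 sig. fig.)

CL = k · V = 0.0314 × 89.9 = 2.823 L/h
Css = rate / CL = 31.4 / 2.823 ≈ 11.1 mg/L

11.1 mg/L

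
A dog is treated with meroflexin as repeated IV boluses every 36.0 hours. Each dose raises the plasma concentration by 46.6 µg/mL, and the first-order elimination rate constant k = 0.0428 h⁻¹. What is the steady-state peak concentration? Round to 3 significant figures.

59.3 µg/mL

Fraction remaining after one interval: e^(−kτ) = e^(−0.04280 × 36.0) = 0.2142
R = 1 / (1 − 0.2142) = 1.273
Css,max = 46.6 × 1.273 ≈ 59.3 µg/mL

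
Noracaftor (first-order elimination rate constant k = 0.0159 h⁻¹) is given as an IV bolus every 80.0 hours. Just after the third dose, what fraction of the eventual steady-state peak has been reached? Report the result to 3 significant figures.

f_n = 1 − e^(−nkτ) = 1 − e^(−3 × 0.01590 × 80.0) = 1 − e^(−3.816) = 1 − 0.02202 ≈ 0.978

0.978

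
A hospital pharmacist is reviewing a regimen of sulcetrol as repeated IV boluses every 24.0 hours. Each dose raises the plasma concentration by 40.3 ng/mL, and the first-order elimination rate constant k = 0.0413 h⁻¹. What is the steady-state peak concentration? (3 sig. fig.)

Fraction remaining after one interval: e^(−kτ) = e^(−0.04130 × 24.0) = 0.3711
R = 1 / (1 − 0.3711) = 1.590
Css,max = 40.3 × 1.590 ≈ 64.1 ng/mL

64.1 ng/mL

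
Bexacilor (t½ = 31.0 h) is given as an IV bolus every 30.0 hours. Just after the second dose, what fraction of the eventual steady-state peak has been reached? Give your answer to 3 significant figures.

0.739

k = ln 2 / 31.0 = 0.02236 h⁻¹
f_n = 1 − e^(−nkτ) = 1 − e^(−2 × 0.02236 × 30.0) = 1 − e^(−1.342) = 1 − 0.2614 ≈ 0.739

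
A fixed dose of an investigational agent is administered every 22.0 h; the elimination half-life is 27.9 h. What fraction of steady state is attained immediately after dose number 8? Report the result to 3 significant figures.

k = ln 2 / 27.9 = 0.02484 h⁻¹
f_n = 1 − e^(−nkτ) = 1 − e^(−8 × 0.02484 × 22.0) = 1 − e^(−4.373) = 1 − 0.01262 ≈ 0.987

0.987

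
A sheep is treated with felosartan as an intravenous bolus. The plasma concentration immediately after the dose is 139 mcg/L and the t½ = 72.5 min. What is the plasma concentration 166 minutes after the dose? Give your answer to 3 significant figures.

28.4 mcg/L

k = ln 2 / 72.5 = 0.009561 min⁻¹
166 min is 2.290 half-lives, so C = 139 × (1/2)^2.290 = 139 × 0.2045 ≈ 28.4 mcg/L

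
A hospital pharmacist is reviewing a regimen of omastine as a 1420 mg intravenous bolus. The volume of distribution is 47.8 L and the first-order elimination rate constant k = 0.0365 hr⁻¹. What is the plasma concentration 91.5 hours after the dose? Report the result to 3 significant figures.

C₀ = dose / V = 1420 / 47.8 = 29.71 µg/mL
C(t) = C₀ e^(−kt) = 29.71 × e^(−0.03650 × 91.5) = 29.71 × e^(−3.340) = 29.71 × 0.03545 ≈ 1.05 µg/mL

1.05 µg/mL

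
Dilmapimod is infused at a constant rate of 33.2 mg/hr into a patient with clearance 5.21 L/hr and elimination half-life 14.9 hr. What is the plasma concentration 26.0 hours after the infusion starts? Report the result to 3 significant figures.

Css = rate / CL = 33.2 / 5.21 = 6.372 mg/L
k = ln 2 / 14.9 = 0.04652 hr⁻¹
C(t) = Css (1 − e^(−kt)) = 6.372 × (1 − e^(−1.210)) = 6.372 × 0.7017 ≈ 4.47 mg/L

4.47 mg/L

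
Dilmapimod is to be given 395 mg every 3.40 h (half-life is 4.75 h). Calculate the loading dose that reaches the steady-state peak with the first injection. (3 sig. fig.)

1010 mg

k = ln 2 / 4.75 = 0.1459 h⁻¹
Accumulation ratio R = 1 / (1 − e^(−kτ)) = 1 / (1 − e^(−0.1459×3.40)) = 1 / (1 − 0.6089) = 2.557
Loading dose = maintenance dose × R = 395 × 2.557 ≈ 1010 mg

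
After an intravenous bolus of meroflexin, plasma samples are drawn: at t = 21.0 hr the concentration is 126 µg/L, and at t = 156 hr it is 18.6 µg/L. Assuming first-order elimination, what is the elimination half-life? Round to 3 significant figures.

k = ln(C₁/C₂) / (t₂ − t₁) = ln(126/18.6) / (156 − 21.0)
  = 1.913 / 135.0 = 0.01417 hr⁻¹
t½ = ln 2 / k = ln 2 / 0.01417 ≈ 48.9 hours

48.9 hours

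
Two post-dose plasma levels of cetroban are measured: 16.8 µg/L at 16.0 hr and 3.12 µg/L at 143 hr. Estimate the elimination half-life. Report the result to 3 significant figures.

52.3 hours

k = ln(C₁/C₂) / (t₂ − t₁) = ln(16.8/3.12) / (143 − 16.0)
  = 1.684 / 127.0 = 0.01326 hr⁻¹
t½ = ln 2 / k = ln 2 / 0.01326 ≈ 52.3 hours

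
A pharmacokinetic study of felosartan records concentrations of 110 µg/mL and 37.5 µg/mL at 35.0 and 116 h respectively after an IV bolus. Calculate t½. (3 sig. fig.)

k = ln(C₁/C₂) / (t₂ − t₁) = ln(110/37.5) / (116 − 35.0)
  = 1.076 / 81.00 = 0.01329 h⁻¹
t½ = ln 2 / k = ln 2 / 0.01329 ≈ 52.2 hours

52.2 hours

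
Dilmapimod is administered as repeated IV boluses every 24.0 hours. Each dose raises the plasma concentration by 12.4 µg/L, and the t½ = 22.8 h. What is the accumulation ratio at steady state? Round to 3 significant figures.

k = ln 2 / 22.8 = 0.03040 h⁻¹
Fraction remaining after one interval: e^(−kτ) = e^(−0.03040 × 24.0) = 0.4821
R = 1 / (1 − 0.4821) = 1 / 0.5179 ≈ 1.93

1.93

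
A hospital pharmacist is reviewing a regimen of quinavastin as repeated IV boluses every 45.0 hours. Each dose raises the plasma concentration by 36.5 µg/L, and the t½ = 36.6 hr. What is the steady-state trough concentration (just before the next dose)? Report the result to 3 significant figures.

27.1 µg/L

k = ln 2 / 36.6 = 0.01894 hr⁻¹
Fraction remaining after one interval: e^(−kτ) = e^(−0.01894 × 45.0) = 0.4265
R = 1 / (1 − 0.4265) = 1.744
Css,max = 36.5 × 1.744 = 63.64 µg/L
Css,min = Css,max × e^(−kτ) = 63.64 × 0.4265 ≈ 27.1 µg/L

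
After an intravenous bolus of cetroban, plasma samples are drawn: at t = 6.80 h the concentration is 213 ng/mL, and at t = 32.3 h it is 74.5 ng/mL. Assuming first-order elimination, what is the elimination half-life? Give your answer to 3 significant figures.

k = ln(C₁/C₂) / (t₂ − t₁) = ln(213/74.5) / (32.3 − 6.80)
  = 1.050 / 25.50 = 0.04120 h⁻¹
t½ = ln 2 / k = ln 2 / 0.04120 ≈ 16.8 hours

16.8 hours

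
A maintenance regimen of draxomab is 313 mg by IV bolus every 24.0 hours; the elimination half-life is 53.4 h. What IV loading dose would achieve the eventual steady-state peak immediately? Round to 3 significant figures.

1170 mg

k = ln 2 / 53.4 = 0.01298 h⁻¹
Accumulation ratio R = 1 / (1 − e^(−kτ)) = 1 / (1 − e^(−0.01298×24.0)) = 1 / (1 − 0.7323) = 3.736
Loading dose = maintenance dose × R = 313 × 3.736 ≈ 1170 mg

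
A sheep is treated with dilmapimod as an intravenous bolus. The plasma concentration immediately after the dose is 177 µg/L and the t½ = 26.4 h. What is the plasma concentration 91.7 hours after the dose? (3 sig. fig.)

k = ln 2 / 26.4 = 0.02626 h⁻¹
91.7 h is 3.473 half-lives, so C = 177 × (1/2)^3.473 = 177 × 0.09003 ≈ 15.9 µg/L

15.9 µg/L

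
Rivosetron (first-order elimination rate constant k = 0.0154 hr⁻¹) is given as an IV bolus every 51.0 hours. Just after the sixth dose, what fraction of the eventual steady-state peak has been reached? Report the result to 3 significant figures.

0.991

f_n = 1 − e^(−nkτ) = 1 − e^(−6 × 0.01540 × 51.0) = 1 − e^(−4.712) = 1 − 0.008983 ≈ 0.991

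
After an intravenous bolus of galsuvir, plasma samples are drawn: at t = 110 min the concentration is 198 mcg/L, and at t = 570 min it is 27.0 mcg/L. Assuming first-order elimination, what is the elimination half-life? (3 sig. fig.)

k = ln(C₁/C₂) / (t₂ − t₁) = ln(198/27.0) / (570 − 110)
  = 1.992 / 460.0 = 0.004331 min⁻¹
t½ = ln 2 / k = ln 2 / 0.004331 ≈ 160 minutes

160 minutes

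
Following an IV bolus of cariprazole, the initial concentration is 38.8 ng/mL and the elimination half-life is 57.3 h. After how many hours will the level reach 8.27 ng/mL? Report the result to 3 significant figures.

k = ln 2 / 57.3 = 0.01210 h⁻¹
C(t) = C₀ e^(−kt)  ⇒  t = ln(C₀/C) / k
t = ln(38.8/8.27) / 0.01210 = 1.546 / 0.01210 ≈ 128 hours

128 hours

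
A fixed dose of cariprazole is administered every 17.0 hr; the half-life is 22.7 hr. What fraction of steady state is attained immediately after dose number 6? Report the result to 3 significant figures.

0.956

k = ln 2 / 22.7 = 0.03054 hr⁻¹
f_n = 1 − e^(−nkτ) = 1 − e^(−6 × 0.03054 × 17.0) = 1 − e^(−3.115) = 1 − 0.04440 ≈ 0.956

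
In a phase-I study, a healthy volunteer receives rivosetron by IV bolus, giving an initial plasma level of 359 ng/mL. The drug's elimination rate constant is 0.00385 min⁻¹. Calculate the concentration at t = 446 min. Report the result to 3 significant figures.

64.5 ng/mL

C(t) = C₀ e^(−kt) = 359 × e^(−0.003850 × 446) = 359 × e^(−1.717) = 359 × 0.1796 ≈ 64.5 ng/mL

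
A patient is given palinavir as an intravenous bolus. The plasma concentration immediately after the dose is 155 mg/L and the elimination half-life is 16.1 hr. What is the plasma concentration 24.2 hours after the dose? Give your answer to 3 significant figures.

54.7 mg/L

k = ln 2 / 16.1 = 0.04305 hr⁻¹
24.2 hr is 1.503 half-lives, so C = 155 × (1/2)^1.503 = 155 × 0.3528 ≈ 54.7 mg/L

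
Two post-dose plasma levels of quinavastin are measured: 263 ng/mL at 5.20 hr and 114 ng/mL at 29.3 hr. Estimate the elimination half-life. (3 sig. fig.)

20.0 hours

k = ln(C₁/C₂) / (t₂ − t₁) = ln(263/114) / (29.3 − 5.20)
  = 0.8360 / 24.10 = 0.03469 hr⁻¹
t½ = ln 2 / k = ln 2 / 0.03469 ≈ 20.0 hours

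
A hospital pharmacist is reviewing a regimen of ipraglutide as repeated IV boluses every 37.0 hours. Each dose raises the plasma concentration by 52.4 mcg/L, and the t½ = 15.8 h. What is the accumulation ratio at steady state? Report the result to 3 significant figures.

k = ln 2 / 15.8 = 0.04387 h⁻¹
Fraction remaining after one interval: e^(−kτ) = e^(−0.04387 × 37.0) = 0.1973
R = 1 / (1 − 0.1973) = 1 / 0.8027 ≈ 1.25

1.25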